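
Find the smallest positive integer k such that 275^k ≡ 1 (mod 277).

92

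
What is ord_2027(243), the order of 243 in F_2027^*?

1013

The order of 243 must divide p − 1 = 2026 = 2 · 1013.
Divisors: 1, 2, 1013, 2026.
Check each in increasing order: 243^1 ≡ 243;  243^2 ≡ 266;  243^1013 ≡ 1.
Smallest exponent giving 1 is 1013.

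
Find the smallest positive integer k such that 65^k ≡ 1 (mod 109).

108

The order of 65 must divide p − 1 = 108 = 2^2 · 3^3.
Divisors: 1, 2, 3, 4, 6, 9, 12, 18, 27, 36, 54, 108.
Check each in increasing order: 65^1 ≡ 65;  65^2 ≡ 83;  65^3 ≡ 54;  65^4 ≡ 22;  65^6 ≡ 82;  65^9 ≡ 68;  65^12 ≡ 75;  65^18 ≡ 46;  65^27 ≡ 76;  65^36 ≡ 45;  65^54 ≡ 108;  65^108 ≡ 1.
Smallest exponent giving 1 is 108.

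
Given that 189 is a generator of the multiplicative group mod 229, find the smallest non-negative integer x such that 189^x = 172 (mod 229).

198

Baby-step giant-step with m = ceil(sqrt(228)) = 16.
Baby table (189^j mod 229 for j=0..15):
  0:1  1:189  2:226  3:120  4:9  5:98  6:202  7:164
  8:81  9:195  10:215  11:102  12:42  13:152  14:103  15:2
Giant step factor: 189^(-16) ≡ 83 (mod 229).
Scan 172·83^i mod 229 for i = 0, 1, …:
  i=0: 172   i=1: 78   i=2: 62   i=3: 108
  i=4: 33   i=5: 220   i=6: 169   i=7: 58
  i=8: 5   i=9: 186   i=10: 95   i=11: 99
  i=12: 202
Match at i=12, j=6: x = 12·16 + 6 = 198.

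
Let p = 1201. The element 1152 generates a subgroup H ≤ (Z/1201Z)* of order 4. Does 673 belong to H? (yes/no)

no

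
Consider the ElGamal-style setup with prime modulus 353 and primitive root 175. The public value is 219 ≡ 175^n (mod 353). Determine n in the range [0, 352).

137

Baby-step giant-step with m = ceil(sqrt(352)) = 19.
Baby table (175^j mod 353 for j=0..18):
  0:1  1:175  2:267  3:129  4:336  5:202  6:50  7:278
  8:289  9:96  10:209  11:216  12:29  13:133  14:330  15:211
  16:213  17:210  18:38
Giant step factor: 175^(-19) ≡ 161 (mod 353).
Scan 219·161^i mod 353 for i = 0, 1, …:
  i=0: 219   i=1: 312   i=2: 106   i=3: 122
  i=4: 227   i=5: 188   i=6: 263   i=7: 336
Match at i=7, j=4: n = 7·19 + 4 = 137.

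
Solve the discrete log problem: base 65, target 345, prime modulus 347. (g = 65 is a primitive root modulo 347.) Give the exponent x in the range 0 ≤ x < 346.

216

Baby-step giant-step with m = ceil(sqrt(346)) = 19.
Baby table (65^j mod 347 for j=0..18):
  0:1  1:65  2:61  3:148  4:251  5:6  6:43  7:19
  8:194  9:118  10:36  11:258  12:114  13:123  14:14  15:216
  16:160  17:337  18:44
Giant step factor: 65^(-19) ≡ 252 (mod 347).
Scan 345·252^i mod 347 for i = 0, 1, …:
  i=0: 345   i=1: 190   i=2: 341   i=3: 223
  i=4: 329   i=5: 322   i=6: 293   i=7: 272
  i=8: 185   i=9: 122   i=10: 208   i=11: 19
Match at i=11, j=7: x = 11·19 + 7 = 216.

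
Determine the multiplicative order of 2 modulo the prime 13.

12

The order of 2 must divide p − 1 = 12 = 2^2 · 3.
Divisors: 1, 2, 3, 4, 6, 12.
Check each in increasing order: 2^1 ≡ 2;  2^2 ≡ 4;  2^3 ≡ 8;  2^4 ≡ 3;  2^6 ≡ 12;  2^12 ≡ 1.
Smallest exponent giving 1 is 12.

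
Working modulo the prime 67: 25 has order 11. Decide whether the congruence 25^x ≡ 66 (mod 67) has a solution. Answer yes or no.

no

⟨25⟩ has order 11; its elements mod 67 are {1, 9, 14, 15, 22, 24, 25, 40, 59, 62, 64}.
66 is not in this set.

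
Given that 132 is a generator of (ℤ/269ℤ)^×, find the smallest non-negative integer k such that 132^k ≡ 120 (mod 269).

232

Baby-step giant-step with m = ceil(sqrt(268)) = 17.
Baby table (132^j mod 269 for j=0..16):
  0:1  1:132  2:208  3:18  4:224  5:247  6:55  7:266
  8:142  9:183  10:215  11:135  12:66  13:104  14:9  15:112
  16:258
Giant step factor: 132^(-17) ≡ 181 (mod 269).
Scan 120·181^i mod 269 for i = 0, 1, …:
  i=0: 120   i=1: 200   i=2: 154   i=3: 167
  i=4: 99   i=5: 165   i=6: 6   i=7: 10
  i=8: 196   i=9: 237   i=10: 126   i=11: 210
  i=12: 81   i=13: 135
Match at i=13, j=11: k = 13·17 + 11 = 232.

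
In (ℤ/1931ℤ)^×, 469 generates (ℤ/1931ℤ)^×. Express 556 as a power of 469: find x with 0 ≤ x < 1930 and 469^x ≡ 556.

851

Baby-step giant-step with m = ceil(sqrt(1930)) = 44.
Baby table (469^j mod 1931 for j=0..43):
  0:1  1:469  2:1758  3:1896  4:964  5:262  6:1225  7:1018
  8:485  9:1538  10:1059  11:404  12:238  13:1555  14:1308  15:1325
  16:1574  17:564  18:1900  19:909  20:1501  21:1085  22:1012  23:1533
  24:645  25:1269  26:413  27:597  28:1929  29:993  30:346  31:70
  32:3  33:1407  34:1412  35:1826  36:961  37:786  38:1744  39:1123
  40:1455  41:752  42:1246  43:1212
Giant step factor: 469^(-44) ≡ 1025 (mod 1931).
Scan 556·1025^i mod 1931 for i = 0, 1, …:
  i=0: 556   i=1: 255   i=2: 690   i=3: 504
  i=4: 1023   i=5: 42   i=6: 568   i=7: 969
  i=8: 691   i=9: 1529     …   i=18: 1791
  i=19: 1325
Match at i=19, j=15: x = 19·44 + 15 = 851.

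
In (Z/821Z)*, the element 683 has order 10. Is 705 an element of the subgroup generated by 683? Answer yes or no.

⟨683⟩ has order 10; its elements mod 821 are {1, 51, 138, 161, 351, 470, 660, 683, 770, 820}.
705 is not in this set.

no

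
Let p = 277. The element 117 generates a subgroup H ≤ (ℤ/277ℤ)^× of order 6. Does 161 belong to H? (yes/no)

⟨117⟩ has order 6; its elements mod 277 are {1, 116, 117, 160, 161, 276}.
161 is in this set.

yes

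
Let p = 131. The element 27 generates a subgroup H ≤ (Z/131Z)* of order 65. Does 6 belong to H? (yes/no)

no

6 ∈ ⟨27⟩ iff 6^65 ≡ 1 (mod 131), since |⟨27⟩| = 65.
6^65 mod 131 = 130.
Since 130 ≠ 1, 6 does not lie in the subgroup.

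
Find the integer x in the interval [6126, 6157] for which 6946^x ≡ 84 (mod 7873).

6143

Compute 6946^6126 mod 7873 = 6586, then multiply by 6946 repeatedly:
  6946^6126=6586  6946^6127=4226  6946^6128=3252  6946^6129=755  6946^6130=812
  6946^6131=3084  6946^6132=6904  6946^6133=741  6946^6134=5917  6946^6135=2422
  6946^6136=6484  6946^6137=4304  6946^6138=1803  6946^6139=5568  6946^6140=3152
  6946^6141=6852  6946^6142=1707  6946^6143=84
Found 84 at exponent 6143.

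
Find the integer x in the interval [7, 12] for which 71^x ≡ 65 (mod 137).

12

Compute 71^7 mod 137 = 57, then multiply by 71 repeatedly:
  71^7=57  71^8=74  71^9=48  71^10=120  71^11=26
  71^12=65
Found 65 at exponent 12.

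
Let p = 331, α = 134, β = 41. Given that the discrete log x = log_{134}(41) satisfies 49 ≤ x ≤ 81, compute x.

79

Compute 134^49 mod 331 = 98, then multiply by 134 repeatedly:
  134^49=98  134^50=223  134^51=92  134^52=81  134^53=262
  134^54=22  134^55=300  134^56=149  134^57=106  134^58=302
  134^59=86  134^60=270  134^61=101  134^62=294  134^63=7
  134^64=276  134^65=243  134^66=124  134^67=66  134^68=238
  134^69=116  134^70=318  134^71=244  134^72=258  134^73=148
  134^74=303  134^75=220  134^76=21  134^77=166  134^78=67
  134^79=41
Found 41 at exponent 79.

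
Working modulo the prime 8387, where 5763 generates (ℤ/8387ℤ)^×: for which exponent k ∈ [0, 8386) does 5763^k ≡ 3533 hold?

Baby-step giant-step with m = ceil(sqrt(8386)) = 92.
Baby table (5763^j mod 8387 for j=0..91):
  0:1  1:5763  2:8036  3:6841  4:5783  5:5878  6:8208  7:24
  8:4120  9:8350  10:4831  11:4600  12:6880  13:4091  14:576  15:6623
  16:7499  17:6913  18:1369  19:5767  20:5927  21:5437  22:7986  23:3849
  24:6559  25:7695  26:4216  27:8056  28:4683  29:7150  30:119  31:6450
  32:166  33:540  34:443  35:3361  36:3860  37:2856  38:3834  39:3984
  40:4573  41:2245  42:5181  43:383  44:1448  45:8146  46:3359  47:721
  48:3558  49:6926  50:805  51:1204  52:2603  53:5133  54:530  55:1522
  56:6871  57:2546  58:3735  59:3763  60:5774  61:4333  62:2980  63:5551
  64:2395  65:5770  66:6442  67:4384  68:3348  69:4424  70:7419  71:7158
  72:4288  73:3642  74:4572  75:4869  76:5532  77:1929  78:4052  79:2268
  80:3538  81:697  82:7825  83:6963  84:4361  85:4991  86:4110  87:1042
  88:8341  89:3286  90:7759  91:4020
Giant step factor: 5763^(-92) ≡ 989 (mod 8387).
Scan 3533·989^i mod 8387 for i = 0, 1, …:
  i=0: 3533   i=1: 5145   i=2: 5883   i=3: 6096
  i=4: 7078   i=5: 5384   i=6: 7418   i=7: 6164
  i=8: 7234   i=9: 315     …   i=28: 8234
  i=29: 8036
Match at i=29, j=2: k = 29·92 + 2 = 2670.

2670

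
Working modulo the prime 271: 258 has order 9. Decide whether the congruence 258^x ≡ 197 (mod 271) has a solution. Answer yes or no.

no

⟨258⟩ has order 9; its elements mod 271 are {1, 28, 106, 125, 169, 178, 242, 248, 258}.
197 is not in this set.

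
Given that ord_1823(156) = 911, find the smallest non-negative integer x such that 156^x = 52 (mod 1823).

705

Baby-step giant-step with m = ceil(sqrt(911)) = 31.
Baby table (156^j mod 1823 for j=0..30):
  0:1  1:156  2:637  3:930  4:1063  5:1758  6:798  7:524
  8:1532  9:179  10:579  11:997  12:577  13:685  14:1126  15:648
  16:823  17:778  18:1050  19:1553  20:1632  21:1195  22:474  23:1024
  24:1143  25:1477  26:714  27:181  28:891  29:448  30:614
Giant step factor: 156^(-31) ≡ 703 (mod 1823).
Scan 52·703^i mod 1823 for i = 0, 1, …:
  i=0: 52   i=1: 96   i=2: 37   i=3: 489
  i=4: 1043   i=5: 383   i=6: 1268   i=7: 1780
  i=8: 762   i=9: 1547     …   i=21: 1770
  i=22: 1024
Match at i=22, j=23: x = 22·31 + 23 = 705.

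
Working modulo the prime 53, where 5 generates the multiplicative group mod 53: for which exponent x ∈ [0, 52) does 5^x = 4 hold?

Baby-step giant-step with m = ceil(sqrt(52)) = 8.
Baby table (5^j mod 53 for j=0..7):
  0:1  1:5  2:25  3:19  4:42  5:51  6:43  7:3
Giant step factor: 5^(-8) ≡ 46 (mod 53).
Scan 4·46^i mod 53 for i = 0, 1, …:
  i=0: 4   i=1: 25
Match at i=1, j=2: x = 1·8 + 2 = 10.

10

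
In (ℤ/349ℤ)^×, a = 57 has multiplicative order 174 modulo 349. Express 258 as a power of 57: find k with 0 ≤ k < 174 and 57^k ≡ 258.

Baby-step giant-step with m = ceil(sqrt(174)) = 14.
Baby table (57^j mod 349 for j=0..13):
  0:1  1:57  2:108  3:223  4:147  5:3  6:171  7:324
  8:320  9:92  10:9  11:164  12:274  13:262
Giant step factor: 57^(-14) ≡ 196 (mod 349).
Scan 258·196^i mod 349 for i = 0, 1, …:
  i=0: 258   i=1: 312   i=2: 77   i=3: 85
  i=4: 257   i=5: 116   i=6: 51   i=7: 224
  i=8: 279   i=9: 240   i=10: 274
Match at i=10, j=12: k = 10·14 + 12 = 152.

152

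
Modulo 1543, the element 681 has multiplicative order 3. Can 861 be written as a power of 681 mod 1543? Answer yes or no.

yes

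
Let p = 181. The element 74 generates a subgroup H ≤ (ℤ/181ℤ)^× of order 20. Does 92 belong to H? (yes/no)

no

⟨74⟩ has order 20; its elements mod 181 are {1, 19, 22, 31, 35, 42, 46, 56, 59, 74, 107, 122, 125, 135, 139, 146, 150, 159, 162, 180}.
92 is not in this set.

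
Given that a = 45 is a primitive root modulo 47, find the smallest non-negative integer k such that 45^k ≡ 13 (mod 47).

7

Baby-step giant-step with m = ceil(sqrt(46)) = 7.
Baby table (45^j mod 47 for j=0..6):
  0:1  1:45  2:4  3:39  4:16  5:15  6:17
Giant step factor: 45^(-7) ≡ 29 (mod 47).
Scan 13·29^i mod 47 for i = 0, 1, …:
  i=0: 13   i=1: 1
Match at i=1, j=0: k = 1·7 + 0 = 7.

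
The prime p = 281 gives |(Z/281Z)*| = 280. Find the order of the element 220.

40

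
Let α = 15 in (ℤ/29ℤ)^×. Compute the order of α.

28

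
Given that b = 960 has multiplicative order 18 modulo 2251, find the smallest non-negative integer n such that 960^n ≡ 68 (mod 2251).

Successive powers of 960 modulo 2251:
  960^0=1  960^1=960  960^2=941  960^3=709  960^4=838  960^5=873
  960^6=708  960^7=2129  960^8=2183  960^9=2250  960^10=1291  960^11=1310
  960^12=1542  960^13=1413  960^14=1378  960^15=1543  960^16=122  960^17=68
So 960^17 ≡ 68 (mod 2251), giving n = 17.

17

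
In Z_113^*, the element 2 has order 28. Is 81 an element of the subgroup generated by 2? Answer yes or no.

yes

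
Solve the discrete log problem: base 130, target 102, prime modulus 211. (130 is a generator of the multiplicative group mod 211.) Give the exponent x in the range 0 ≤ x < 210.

129

Baby-step giant-step with m = ceil(sqrt(210)) = 15.
Baby table (130^j mod 211 for j=0..14):
  0:1  1:130  2:20  3:68  4:189  5:94  6:193  7:192
  8:62  9:42  10:185  11:207  12:113  13:131  14:150
Giant step factor: 130^(-15) ≡ 12 (mod 211).
Scan 102·12^i mod 211 for i = 0, 1, …:
  i=0: 102   i=1: 169   i=2: 129   i=3: 71
  i=4: 8   i=5: 96   i=6: 97   i=7: 109
  i=8: 42
Match at i=8, j=9: x = 8·15 + 9 = 129.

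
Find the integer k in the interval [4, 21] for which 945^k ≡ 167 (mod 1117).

16

Compute 945^4 mod 1117 = 1110, then multiply by 945 repeatedly:
  945^4=1110  945^5=87  945^6=674  945^7=240  945^8=49
  945^9=508  945^10=867  945^11=554  945^12=774  945^13=912
  945^14=633  945^15=590  945^16=167
Found 167 at exponent 16.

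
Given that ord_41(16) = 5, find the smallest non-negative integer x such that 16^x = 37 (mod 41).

3

Successive powers of 16 modulo 41:
  16^0=1  16^1=16  16^2=10  16^3=37
So 16^3 ≡ 37 (mod 41), giving x = 3.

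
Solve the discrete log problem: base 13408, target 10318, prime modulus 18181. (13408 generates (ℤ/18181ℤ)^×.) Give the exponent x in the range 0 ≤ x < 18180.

Baby-step giant-step with m = ceil(sqrt(18180)) = 135.
Baby table (13408^j mod 18181 for j=0..134):
  0:1  1:13408  2:736  3:14186  4:14447  5:5002  6:15288  7:8910
  8:16110  9:12600  10:2948  11:1290  12:6189  13:4028  14:9854  15:1105
  16:16506  17:13316  18:3508  19:1017  20:186  21:3091  22:9629  23:2351
  24:14535  25:3141  26:7332  27:2789  28:14776  29:16432  30:2898  31:3587
  32:5751  33:3787  34:14744  35:5539  36:15708  37:4160  38:16153  39:7352
  40:16415  41:11315  42:9256  43:942  44:12722  45:2434  46:177  47:9686
  48:3005  49:1944  50:11779  51:12666  52:15188  53:13504  54:15234  55:12118
  56:12728  57:10158  58:4593  59:3897  60:16963  61:13775  62:12602  63:11583
  64:2762  65:16380  66:14741  67:1677  68:13500  69:16145  70:9174  71:10527
  72:6913  73:2766  74:15469  75:17685  76:3878  77:16745  78:17972  79:15783
  80:9805  81:16810  82:16804  83:9080  84:4664  85:10453  86:14676  87:2845
  88:2022  89:3105  90:15531  91:12655  92:13148  93:5408  94:4636  95:16830
  96:12249  97:5619  98:15669  99:8497  100:5630  101:17709  102:16593  103:16228
  104:12997  105:17072  106:2586  107:1921  108:12472  109:13919  110:16168  111:8481
  112:9274  113:5933  114:7789  115:3248  116:5689  117:8817  118:5474  119:16876
  120:10863  121:3113  122:13709  123:362  124:17550  125:11898  126:8290  127:11867
  128:10805  129:7232  130:7383  131:13900  132:15950  133:12678  134:12455
Giant step factor: 13408^(-135) ≡ 17389 (mod 18181).
Scan 10318·17389^i mod 18181 for i = 0, 1, …:
  i=0: 10318   i=1: 9594   i=2: 1210   i=3: 5273
  i=4: 5414   i=5: 2828   i=6: 14668   i=7: 603
  i=8: 13311   i=9: 2668     …   i=123: 7643
  i=124: 1017
Match at i=124, j=19: x = 124·135 + 19 = 16759.

16759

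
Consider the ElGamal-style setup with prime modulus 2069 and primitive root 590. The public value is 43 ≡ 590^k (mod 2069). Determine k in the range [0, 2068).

Baby-step giant-step with m = ceil(sqrt(2068)) = 46.
Baby table (590^j mod 2069 for j=0..45):
  0:1  1:590  2:508  3:1784  4:1508  5:50  6:534  7:572
  8:233  9:916  10:431  11:1872  12:1703  13:1305  14:282  15:860
  16:495  17:321  18:1111  19:1686  20:1620  21:1991  22:1567  23:1756
  24:1540  25:309  26:238  27:1797  28:902  29:447  30:967  31:1555
  32:883  33:1651  34:1660  35:763  36:1197  37:701  38:1859  39:240
  40:908  41:1918  42:1946  43:1914  44:1655  45:1951
Giant step factor: 590^(-46) ≡ 1063 (mod 2069).
Scan 43·1063^i mod 2069 for i = 0, 1, …:
  i=0: 43   i=1: 191   i=2: 271   i=3: 482
  i=4: 1323   i=5: 1498   i=6: 1313   i=7: 1213
  i=8: 432   i=9: 1967     …   i=18: 675
  i=19: 1651
Match at i=19, j=33: k = 19·46 + 33 = 907.

907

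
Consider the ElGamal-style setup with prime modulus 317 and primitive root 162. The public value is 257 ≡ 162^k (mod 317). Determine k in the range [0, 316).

Baby-step giant-step with m = ceil(sqrt(316)) = 18.
Baby table (162^j mod 317 for j=0..17):
  0:1  1:162  2:250  3:241  4:51  5:20  6:70  7:245
  8:65  9:69  10:83  11:132  12:145  13:32  14:112  15:75
  16:104  17:47
Giant step factor: 162^(-18) ≡ 53 (mod 317).
Scan 257·53^i mod 317 for i = 0, 1, …:
  i=0: 257   i=1: 307   i=2: 104
Match at i=2, j=16: k = 2·18 + 16 = 52.

52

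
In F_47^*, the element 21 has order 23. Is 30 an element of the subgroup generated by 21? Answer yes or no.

no

⟨21⟩ has order 23; its elements mod 47 are {1, 2, 3, 4, 6, 7, 8, 9, 12, 14, 16, 17, 18, 21, 24, 25, 27, 28, 32, 34, 36, 37, 42}.
30 is not in this set.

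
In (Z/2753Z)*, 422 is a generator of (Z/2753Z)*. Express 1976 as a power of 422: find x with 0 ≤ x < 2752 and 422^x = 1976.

Baby-step giant-step with m = ceil(sqrt(2752)) = 53.
Baby table (422^j mod 2753 for j=0..52):
  0:1  1:422  2:1892  3:54  4:764  5:307  6:163  7:2714
  8:60  9:543  10:647  11:487  12:1792  13:1902  14:1521  15:413
  16:847  17:2297  18:278  19:1690  20:153  21:1247  22:411  23:3
  24:1266  25:170  26:162  27:2292  28:921  29:489  30:2636  31:180
  32:1629  33:1941  34:1461  35:2623  36:200  37:1810  38:1239  39:2541
  40:1385  41:834  42:2317  43:459  44:988  45:1233  46:9  47:1045
  48:510  49:486  50:1370  51:10  52:1467
Giant step factor: 422^(-53) ≡ 1051 (mod 2753).
Scan 1976·1051^i mod 2753 for i = 0, 1, …:
  i=0: 1976   i=1: 1014   i=2: 303   i=3: 1858
  i=4: 881   i=5: 923   i=6: 1017   i=7: 703
  i=8: 1049   i=9: 1299     …   i=50: 2137
  i=51: 2292
Match at i=51, j=27: x = 51·53 + 27 = 2730.

2730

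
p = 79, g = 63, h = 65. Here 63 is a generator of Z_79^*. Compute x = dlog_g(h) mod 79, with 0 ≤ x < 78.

6

Successive powers of 63 modulo 79:
  63^0=1  63^1=63  63^2=19  63^3=12  63^4=45  63^5=70
  63^6=65
So 63^6 ≡ 65 (mod 79), giving x = 6.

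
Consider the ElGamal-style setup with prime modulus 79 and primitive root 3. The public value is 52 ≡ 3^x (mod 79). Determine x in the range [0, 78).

42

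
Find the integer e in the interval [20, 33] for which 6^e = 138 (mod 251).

Compute 6^20 mod 251 = 123, then multiply by 6 repeatedly:
  6^20=123  6^21=236  6^22=161  6^23=213  6^24=23
  6^25=138
Found 138 at exponent 25.

25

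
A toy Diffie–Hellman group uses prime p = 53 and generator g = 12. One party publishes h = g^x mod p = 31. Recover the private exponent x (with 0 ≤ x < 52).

51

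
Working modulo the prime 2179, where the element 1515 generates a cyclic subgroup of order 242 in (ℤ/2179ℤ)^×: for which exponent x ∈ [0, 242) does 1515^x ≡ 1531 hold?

176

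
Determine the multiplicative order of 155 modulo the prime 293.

4

The order of 155 must divide p − 1 = 292 = 2^2 · 73.
Divisors: 1, 2, 4, 73, 146, 292.
Check each in increasing order: 155^1 ≡ 155;  155^2 ≡ 292;  155^4 ≡ 1.
Smallest exponent giving 1 is 4.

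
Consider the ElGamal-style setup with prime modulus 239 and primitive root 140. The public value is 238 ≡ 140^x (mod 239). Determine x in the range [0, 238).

119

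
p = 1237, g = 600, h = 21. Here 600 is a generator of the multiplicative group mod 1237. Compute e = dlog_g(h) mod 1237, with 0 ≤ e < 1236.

481

Baby-step giant-step with m = ceil(sqrt(1236)) = 36.
Baby table (600^j mod 1237 for j=0..35):
  0:1  1:600  2:33  3:8  4:1089  5:264  6:64  7:53
  8:875  9:512  10:424  11:815  12:385  13:918  14:335  15:606
  16:1159  17:206  18:1137  19:613  20:411  21:437  22:1193  23:814
  24:1022  25:885  26:327  27:754  28:895  29:142  30:1084  31:975
  32:1136  33:13  34:378  35:429
Giant step factor: 600^(-36) ≡ 226 (mod 1237).
Scan 21·226^i mod 1237 for i = 0, 1, …:
  i=0: 21   i=1: 1035   i=2: 117   i=3: 465
  i=4: 1182   i=5: 1177   i=6: 47   i=7: 726
  i=8: 792   i=9: 864   i=10: 1055   i=11: 926
  i=12: 223   i=13: 918
Match at i=13, j=13: e = 13·36 + 13 = 481.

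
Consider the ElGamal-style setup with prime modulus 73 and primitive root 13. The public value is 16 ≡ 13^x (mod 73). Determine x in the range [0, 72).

64

Baby-step giant-step with m = ceil(sqrt(72)) = 9.
Baby table (13^j mod 73 for j=0..8):
  0:1  1:13  2:23  3:7  4:18  5:15  6:49  7:53
  8:32
Giant step factor: 13^(-9) ≡ 63 (mod 73).
Scan 16·63^i mod 73 for i = 0, 1, …:
  i=0: 16   i=1: 59   i=2: 67   i=3: 60
  i=4: 57   i=5: 14   i=6: 6   i=7: 13
Match at i=7, j=1: x = 7·9 + 1 = 64.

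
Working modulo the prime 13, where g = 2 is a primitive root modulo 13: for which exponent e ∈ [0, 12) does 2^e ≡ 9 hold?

Successive powers of 2 modulo 13:
  2^0=1  2^1=2  2^2=4  2^3=8  2^4=3  2^5=6
  2^6=12  2^7=11  2^8=9
So 2^8 ≡ 9 (mod 13), giving e = 8.

8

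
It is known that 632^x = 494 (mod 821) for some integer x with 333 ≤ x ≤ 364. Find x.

356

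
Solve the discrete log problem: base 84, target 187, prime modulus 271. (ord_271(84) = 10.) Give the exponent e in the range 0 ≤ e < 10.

6

Successive powers of 84 modulo 271:
  84^0=1  84^1=84  84^2=10  84^3=27  84^4=100  84^5=270
  84^6=187
So 84^6 ≡ 187 (mod 271), giving e = 6.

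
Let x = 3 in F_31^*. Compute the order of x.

30

The order of 3 must divide p − 1 = 30 = 2 · 3 · 5.
Divisors: 1, 2, 3, 5, 6, 10, 15, 30.
Check each in increasing order: 3^1 ≡ 3;  3^2 ≡ 9;  3^3 ≡ 27;  3^5 ≡ 26;  3^6 ≡ 16;  3^10 ≡ 25;  3^15 ≡ 30;  3^30 ≡ 1.
Smallest exponent giving 1 is 30.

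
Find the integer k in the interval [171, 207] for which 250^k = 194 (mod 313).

172

Compute 250^171 mod 313 = 141, then multiply by 250 repeatedly:
  250^171=141  250^172=194
Found 194 at exponent 172.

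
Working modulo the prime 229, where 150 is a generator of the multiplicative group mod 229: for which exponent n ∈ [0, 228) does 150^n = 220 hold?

Baby-step giant-step with m = ceil(sqrt(228)) = 16.
Baby table (150^j mod 229 for j=0..15):
  0:1  1:150  2:58  3:227  4:158  5:113  6:4  7:142
  8:3  9:221  10:174  11:223  12:16  13:110  14:12  15:197
Giant step factor: 150^(-16) ≡ 51 (mod 229).
Scan 220·51^i mod 229 for i = 0, 1, …:
  i=0: 220   i=1: 228   i=2: 178   i=3: 147
  i=4: 169   i=5: 146   i=6: 118   i=7: 64
  i=8: 58
Match at i=8, j=2: n = 8·16 + 2 = 130.

130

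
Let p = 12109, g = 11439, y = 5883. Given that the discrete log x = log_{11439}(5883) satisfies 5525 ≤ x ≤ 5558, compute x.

5550

Compute 11439^5525 mod 12109 = 5916, then multiply by 11439 repeatedly:
  11439^5525=5916  11439^5526=8032  11439^5527=7065  11439^5528=1069  11439^5529=10310
  11439^5530=6539  11439^5531=2328  11439^5532=2301  11439^5533=8282  11439^5534=9091
  11439^5535=11966  11439^5536=11047  11439^5537=9218  11439^5538=11639  11439^5539=66
  11439^5540=4216  11439^5541=8786  11439^5542=10463  11439^5543=901  11439^5544=1780
  11439^5545=6191  11439^5546=5417  11439^5547=3310  11439^5548=10356  11439^5549=12046
  11439^5550=5883
Found 5883 at exponent 5550.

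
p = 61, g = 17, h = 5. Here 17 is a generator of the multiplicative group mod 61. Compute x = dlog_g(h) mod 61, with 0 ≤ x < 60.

Successive powers of 17 modulo 61:
  17^0=1  17^1=17  17^2=45  17^3=33  17^4=12  17^5=21
  17^6=52  17^7=30  17^8=22  17^9=8  17^10=14  17^11=55
  17^12=20  17^13=35  17^14=46  17^15=50  17^16=57  17^17=54
  17^18=3  17^19=51  17^20=13  17^21=38  17^22=36  17^23=2
  17^24=34  17^25=29  17^26=5
So 17^26 ≡ 5 (mod 61), giving x = 26.

26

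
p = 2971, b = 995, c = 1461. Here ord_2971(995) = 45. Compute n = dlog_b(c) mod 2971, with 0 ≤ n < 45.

19

Baby-step giant-step with m = ceil(sqrt(45)) = 7.
Baby table (995^j mod 2971 for j=0..6):
  0:1  1:995  2:682  3:1202  4:1648  5:2739  6:898
Giant step factor: 995^(-7) ≡ 1343 (mod 2971).
Scan 1461·1343^i mod 2971 for i = 0, 1, …:
  i=0: 1461   i=1: 1263   i=2: 2739
Match at i=2, j=5: n = 2·7 + 5 = 19.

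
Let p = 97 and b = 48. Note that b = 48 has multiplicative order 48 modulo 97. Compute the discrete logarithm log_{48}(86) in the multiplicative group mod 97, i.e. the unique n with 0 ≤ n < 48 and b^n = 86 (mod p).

Baby-step giant-step with m = ceil(sqrt(48)) = 7.
Baby table (48^j mod 97 for j=0..6):
  0:1  1:48  2:73  3:12  4:91  5:3  6:47
Giant step factor: 48^(-7) ≡ 66 (mod 97).
Scan 86·66^i mod 97 for i = 0, 1, …:
  i=0: 86   i=1: 50   i=2: 2   i=3: 35
  i=4: 79   i=5: 73
Match at i=5, j=2: n = 5·7 + 2 = 37.

37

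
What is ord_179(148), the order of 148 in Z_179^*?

The order of 148 must divide p − 1 = 178 = 2 · 89.
Divisors: 1, 2, 89, 178.
Check each in increasing order: 148^1 ≡ 148;  148^2 ≡ 66;  148^89 ≡ 178;  148^178 ≡ 1.
Smallest exponent giving 1 is 178.

178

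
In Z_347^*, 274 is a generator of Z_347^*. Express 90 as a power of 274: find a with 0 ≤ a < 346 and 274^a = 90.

132

Baby-step giant-step with m = ceil(sqrt(346)) = 19.
Baby table (274^j mod 347 for j=0..18):
  0:1  1:274  2:124  3:317  4:108  5:97  6:206  7:230
  8:213  9:66  10:40  11:203  12:102  13:188  14:156  15:63
  16:259  17:178  18:192
Giant step factor: 274^(-19) ≡ 273 (mod 347).
Scan 90·273^i mod 347 for i = 0, 1, …:
  i=0: 90   i=1: 280   i=2: 100   i=3: 234
  i=4: 34   i=5: 260   i=6: 192
Match at i=6, j=18: a = 6·19 + 18 = 132.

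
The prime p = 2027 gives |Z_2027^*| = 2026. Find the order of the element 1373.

The order of 1373 must divide p − 1 = 2026 = 2 · 1013.
Divisors: 1, 2, 1013, 2026.
Check each in increasing order: 1373^1 ≡ 1373;  1373^2 ≡ 19;  1373^1013 ≡ 2026;  1373^2026 ≡ 1.
Smallest exponent giving 1 is 2026.

2026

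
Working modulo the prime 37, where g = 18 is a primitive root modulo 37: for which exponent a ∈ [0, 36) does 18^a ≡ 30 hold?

22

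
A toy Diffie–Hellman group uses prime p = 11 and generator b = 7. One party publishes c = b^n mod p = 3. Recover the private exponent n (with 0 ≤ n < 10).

4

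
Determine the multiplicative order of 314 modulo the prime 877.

The order of 314 must divide p − 1 = 876 = 2^2 · 3 · 73.
Divisors: 1, 2, 3, 4, 6, 12, 73, 146, 219, 292, 438, 876.
Check each in increasing order: 314^1 ≡ 314;  314^2 ≡ 372;  314^3 ≡ 167;  314^4 ≡ 695;  314^6 ≡ 702;  314^12 ≡ 807;  314^73 ≡ 594;  314^146 ≡ 282;  314^219 ≡ 1.
Smallest exponent giving 1 is 219.

219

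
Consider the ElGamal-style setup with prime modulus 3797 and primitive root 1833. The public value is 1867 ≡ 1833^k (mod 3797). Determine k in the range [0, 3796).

70

Baby-step giant-step with m = ceil(sqrt(3796)) = 62.
Baby table (1833^j mod 3797 for j=0..61):
  0:1  1:1833  2:3341  3:3289  4:2898  5:31  6:3665  7:1052
  8:3237  9:2507  10:961  11:3502  12:2236  13:1625  14:1777  15:3212
  16:2246  17:970  18:1014  19:1929  20:850  21:1280  22:3491  23:1058
  24:2844  25:3568  26:1710  27:1905  28:2422  29:833  30:495  31:3649
  32:2100  33:2939  34:3041  35:157  36:3006  37:551  38:3778  39:3143
  40:1070  41:2058  42:1893  43:3208  44:2508  45:2794  46:3046  47:1728
  48:726  49:1808  50:3080  51:3298  52:410  53:3521  54:2890  55:555
  56:3516  57:1319  58:2835  59:2259  60:2017  61:2680
Giant step factor: 1833^(-62) ≡ 2971 (mod 3797).
Scan 1867·2971^i mod 3797 for i = 0, 1, …:
  i=0: 1867   i=1: 3237
Match at i=1, j=8: k = 1·62 + 8 = 70.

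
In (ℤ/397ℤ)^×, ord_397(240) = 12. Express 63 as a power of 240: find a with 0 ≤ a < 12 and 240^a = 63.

Successive powers of 240 modulo 397:
  240^0=1  240^1=240  240^2=35  240^3=63
So 240^3 ≡ 63 (mod 397), giving a = 3.

3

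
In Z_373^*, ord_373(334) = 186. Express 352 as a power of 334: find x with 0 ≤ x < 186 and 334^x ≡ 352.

7

Baby-step giant-step with m = ceil(sqrt(186)) = 14.
Baby table (334^j mod 373 for j=0..13):
  0:1  1:334  2:29  3:361  4:95  5:25  6:144  7:352
  8:73  9:137  10:252  11:243  12:221  13:333
Giant step factor: 334^(-14) ≡ 192 (mod 373).
Scan 352·192^i mod 373 for i = 0, 1, …:
  i=0: 352
Match at i=0, j=7: x = 0·14 + 7 = 7.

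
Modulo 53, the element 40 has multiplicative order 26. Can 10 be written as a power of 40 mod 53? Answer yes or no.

yes

10 ∈ ⟨40⟩ iff 10^26 ≡ 1 (mod 53), since |⟨40⟩| = 26.
10^26 mod 53 = 1.
Since 1 = 1, 10 lies in the subgroup.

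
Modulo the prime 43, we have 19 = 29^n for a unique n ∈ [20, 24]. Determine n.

Compute 29^20 mod 43 = 40, then multiply by 29 repeatedly:
  29^20=40  29^21=42  29^22=14  29^23=19
Found 19 at exponent 23.

23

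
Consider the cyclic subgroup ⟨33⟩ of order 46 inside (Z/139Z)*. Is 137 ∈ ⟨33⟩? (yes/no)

no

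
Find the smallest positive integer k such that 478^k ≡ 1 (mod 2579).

2578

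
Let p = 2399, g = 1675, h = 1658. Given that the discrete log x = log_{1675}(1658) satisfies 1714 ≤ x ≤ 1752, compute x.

Compute 1675^1714 mod 2399 = 449, then multiply by 1675 repeatedly:
  1675^1714=449  1675^1715=1188  1675^1716=1129  1675^1717=663  1675^1718=2187
  1675^1719=2351  1675^1720=1166  1675^1721=264  1675^1722=784  1675^1723=947
  1675^1724=486  1675^1725=789  1675^1726=2125  1675^1727=1658
Found 1658 at exponent 1727.

1727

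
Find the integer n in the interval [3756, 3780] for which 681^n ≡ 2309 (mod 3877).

3761

Compute 681^3756 mod 3877 = 3163, then multiply by 681 repeatedly:
  681^3756=3163  681^3757=2268  681^3758=1462  681^3759=3110  681^3760=1068
  681^3761=2309
Found 2309 at exponent 3761.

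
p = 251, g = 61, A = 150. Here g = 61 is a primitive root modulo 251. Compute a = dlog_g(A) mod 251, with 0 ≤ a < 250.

237

Baby-step giant-step with m = ceil(sqrt(250)) = 16.
Baby table (61^j mod 251 for j=0..15):
  0:1  1:61  2:207  3:77  4:179  5:126  6:156  7:229
  8:164  9:215  10:63  11:78  12:240  13:82  14:233  15:157
Giant step factor: 61^(-16) ≡ 103 (mod 251).
Scan 150·103^i mod 251 for i = 0, 1, …:
  i=0: 150   i=1: 139   i=2: 10   i=3: 26
  i=4: 168   i=5: 236   i=6: 212   i=7: 250
  i=8: 148   i=9: 184     …   i=13: 186
  i=14: 82
Match at i=14, j=13: a = 14·16 + 13 = 237.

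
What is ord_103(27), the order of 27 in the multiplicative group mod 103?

34

The order of 27 must divide p − 1 = 102 = 2 · 3 · 17.
Divisors: 1, 2, 3, 6, 17, 34, 51, 102.
Check each in increasing order: 27^1 ≡ 27;  27^2 ≡ 8;  27^3 ≡ 10;  27^6 ≡ 100;  27^17 ≡ 102;  27^34 ≡ 1.
Smallest exponent giving 1 is 34.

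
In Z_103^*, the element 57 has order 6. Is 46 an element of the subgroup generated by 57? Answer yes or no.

yes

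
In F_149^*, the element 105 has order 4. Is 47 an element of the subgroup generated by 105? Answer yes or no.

no

⟨105⟩ has order 4; its elements mod 149 are {1, 44, 105, 148}.
47 is not in this set.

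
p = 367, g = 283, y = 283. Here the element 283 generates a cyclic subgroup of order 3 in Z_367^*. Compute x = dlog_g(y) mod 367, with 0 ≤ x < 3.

Successive powers of 283 modulo 367:
  283^0=1  283^1=283
So 283^1 ≡ 283 (mod 367), giving x = 1.

1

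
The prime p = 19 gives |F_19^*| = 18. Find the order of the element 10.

The order of 10 must divide p − 1 = 18 = 2 · 3^2.
Divisors: 1, 2, 3, 6, 9, 18.
Check each in increasing order: 10^1 ≡ 10;  10^2 ≡ 5;  10^3 ≡ 12;  10^6 ≡ 11;  10^9 ≡ 18;  10^18 ≡ 1.
Smallest exponent giving 1 is 18.

18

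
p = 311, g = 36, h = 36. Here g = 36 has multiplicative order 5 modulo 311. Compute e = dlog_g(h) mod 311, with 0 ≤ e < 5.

Successive powers of 36 modulo 311:
  36^0=1  36^1=36
So 36^1 ≡ 36 (mod 311), giving e = 1.

1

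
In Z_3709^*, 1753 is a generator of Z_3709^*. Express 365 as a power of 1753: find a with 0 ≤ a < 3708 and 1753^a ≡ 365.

1047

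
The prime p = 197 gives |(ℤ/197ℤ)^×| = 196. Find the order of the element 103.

196

The order of 103 must divide p − 1 = 196 = 2^2 · 7^2.
Divisors: 1, 2, 4, 7, 14, 28, 49, 98, 196.
Check each in increasing order: 103^1 ≡ 103;  103^2 ≡ 168;  103^4 ≡ 53;  103^7 ≡ 77;  103^14 ≡ 19;  103^28 ≡ 164;  103^49 ≡ 183;  103^98 ≡ 196;  103^196 ≡ 1.
Smallest exponent giving 1 is 196.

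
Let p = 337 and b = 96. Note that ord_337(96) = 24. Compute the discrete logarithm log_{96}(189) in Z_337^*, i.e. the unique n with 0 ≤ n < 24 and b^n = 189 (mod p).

6

Successive powers of 96 modulo 337:
  96^0=1  96^1=96  96^2=117  96^3=111  96^4=209  96^5=181
  96^6=189
So 96^6 ≡ 189 (mod 337), giving n = 6.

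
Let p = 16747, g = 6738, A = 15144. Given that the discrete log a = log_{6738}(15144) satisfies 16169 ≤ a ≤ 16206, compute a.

Compute 6738^16169 mod 16747 = 16108, then multiply by 6738 repeatedly:
  6738^16169=16108  6738^16170=15144
Found 15144 at exponent 16170.

16170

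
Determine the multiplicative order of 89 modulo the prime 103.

34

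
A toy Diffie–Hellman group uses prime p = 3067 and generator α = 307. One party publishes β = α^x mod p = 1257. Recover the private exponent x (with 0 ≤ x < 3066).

610

Baby-step giant-step with m = ceil(sqrt(3066)) = 56.
Baby table (307^j mod 3067 for j=0..55):
  0:1  1:307  2:2239  3:365  4:1643  5:1413  6:1344  7:1630
  8:489  9:2907  10:3019  11:599  12:2940  13:882  14:878  15:2717
  16:2962  17:1502  18:1064  19:1546  20:2304  21:1918  22:3029  23:602
  24:794  25:1465  26:1973  27:1512  28:1067  29:2467  30:2887  31:3013
  32:1824  33:1774  34:1759  35:221  36:373  37:1032  38:923  39:1197
  40:2506  41:2592  42:1391  43:724  44:1444  45:1660  46:498  47:2603
  48:1701  49:817  50:2392  51:1331  52:706  53:2052  54:1229  55:62
Giant step factor: 307^(-56) ≡ 1616 (mod 3067).
Scan 1257·1616^i mod 3067 for i = 0, 1, …:
  i=0: 1257   i=1: 958   i=2: 2360   i=3: 1479
  i=4: 871   i=5: 2850   i=6: 2033   i=7: 571
  i=8: 2636   i=9: 2780   i=10: 2392
Match at i=10, j=50: x = 10·56 + 50 = 610.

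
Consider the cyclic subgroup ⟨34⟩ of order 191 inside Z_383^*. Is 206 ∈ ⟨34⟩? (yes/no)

206 ∈ ⟨34⟩ iff 206^191 ≡ 1 (mod 383), since |⟨34⟩| = 191.
206^191 mod 383 = 1.
Since 1 = 1, 206 lies in the subgroup.

yes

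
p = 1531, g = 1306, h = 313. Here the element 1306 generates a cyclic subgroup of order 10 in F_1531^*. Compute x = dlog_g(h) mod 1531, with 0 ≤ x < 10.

Successive powers of 1306 modulo 1531:
  1306^0=1  1306^1=1306  1306^2=102  1306^3=15  1306^4=1218  1306^5=1530
  1306^6=225  1306^7=1429  1306^8=1516  1306^9=313
So 1306^9 ≡ 313 (mod 1531), giving x = 9.

9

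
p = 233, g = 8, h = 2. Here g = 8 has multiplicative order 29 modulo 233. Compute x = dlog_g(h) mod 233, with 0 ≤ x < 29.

Successive powers of 8 modulo 233:
  8^0=1  8^1=8  8^2=64  8^3=46  8^4=135  8^5=148
  8^6=19  8^7=152  8^8=51  8^9=175  8^10=2
So 8^10 ≡ 2 (mod 233), giving x = 10.

10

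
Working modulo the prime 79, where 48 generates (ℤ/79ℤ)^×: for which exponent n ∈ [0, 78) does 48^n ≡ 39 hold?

25

Successive powers of 48 modulo 79:
  48^0=1  48^1=48  48^2=13  48^3=71  48^4=11  48^5=54
  48^6=64  48^7=70  48^8=42  48^9=41  48^10=72  48^11=59
  48^12=67  48^13=56  48^14=2  48^15=17  48^16=26  48^17=63
  48^18=22  48^19=29  48^20=49  48^21=61  48^22=5  48^23=3
  48^24=65  48^25=39
So 48^25 ≡ 39 (mod 79), giving n = 25.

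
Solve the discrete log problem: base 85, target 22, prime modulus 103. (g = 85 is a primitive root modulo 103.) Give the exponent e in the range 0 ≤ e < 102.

Baby-step giant-step with m = ceil(sqrt(102)) = 11.
Baby table (85^j mod 103 for j=0..10):
  0:1  1:85  2:15  3:39  4:19  5:70  6:79  7:20
  8:52  9:94  10:59
Giant step factor: 85^(-11) ≡ 74 (mod 103).
Scan 22·74^i mod 103 for i = 0, 1, …:
  i=0: 22   i=1: 83   i=2: 65   i=3: 72
  i=4: 75   i=5: 91   i=6: 39
Match at i=6, j=3: e = 6·11 + 3 = 69.

69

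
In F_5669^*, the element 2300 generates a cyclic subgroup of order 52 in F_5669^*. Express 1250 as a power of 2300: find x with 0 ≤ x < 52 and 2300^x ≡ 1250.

7

Baby-step giant-step with m = ceil(sqrt(52)) = 8.
Baby table (2300^j mod 5669 for j=0..7):
  0:1  1:2300  2:823  3:5123  4:2718  5:4162  6:3328  7:1250
Giant step factor: 2300^(-8) ≡ 5329 (mod 5669).
Scan 1250·5329^i mod 5669 for i = 0, 1, …:
  i=0: 1250
Match at i=0, j=7: x = 0·8 + 7 = 7.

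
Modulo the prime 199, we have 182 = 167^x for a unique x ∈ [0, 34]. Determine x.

Compute 167^0 mod 199 = 1, then multiply by 167 repeatedly:
  167^0=1  167^1=167  167^2=29  167^3=67  167^4=45
  167^5=152  167^6=111  167^7=30  167^8=35  167^9=74
  167^10=20  167^11=156  167^12=182
Found 182 at exponent 12.

12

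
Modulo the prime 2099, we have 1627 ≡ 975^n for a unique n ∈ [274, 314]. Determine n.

Compute 975^274 mod 2099 = 1589, then multiply by 975 repeatedly:
  975^274=1589  975^275=213  975^276=1973  975^277=991  975^278=685
  975^279=393  975^280=1157  975^281=912  975^282=1323  975^283=1139
  975^284=154  975^285=1121  975^286=1495  975^287=919  975^288=1851
  975^289=1684  975^290=482  975^291=1873  975^292=45  975^293=1895
  975^294=505  975^295=1209  975^296=1236  975^297=274  975^298=577
  975^299=43  975^300=2044  975^301=949  975^302=1715  975^303=1321
  975^304=1288  975^305=598  975^306=1627
Found 1627 at exponent 306.

306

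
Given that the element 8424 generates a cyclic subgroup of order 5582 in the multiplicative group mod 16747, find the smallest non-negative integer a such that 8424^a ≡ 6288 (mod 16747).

3861

Baby-step giant-step with m = ceil(sqrt(5582)) = 75.
Baby table (8424^j mod 16747 for j=0..74):
  0:1  1:8424  2:6737  3:13652  4:2799  5:15747  6:16488  7:12041
  8:13552  9:14496  10:11927  11:7795  12:93  13:13070  14:6902  15:13611
  16:9102  17:7482  18:9407  19:14511  20:4311  21:8368  22:3909  23:4814
  24:8649  25:9726  26:5500  27:9798  28:9136  29:9199  30:4007  31:9763
  32:15742  33:7862  34:11850  35:12280  36:501  37:180  38:9090  39:6876
  40:12298  41:1410  42:4217  43:3621  44:7017  45:11045  46:13495  47:3244
  48:13099  49:16740  50:8020  51:3082  52:4918  53:13901  54:7000  55:1813
  56:16195  57:5618  58:15757  59:246  60:12423  61:16096  62:8992  63:1927
  64:5205  65:3274  66:14614  67:1139  68:15652  69:3317  70:8412  71:6131
  72:16543  73:6445  74:15653
Giant step factor: 8424^(-75) ≡ 3516 (mod 16747).
Scan 6288·3516^i mod 16747 for i = 0, 1, …:
  i=0: 6288   i=1: 2568   i=2: 2455   i=3: 7075
  i=4: 6405   i=5: 12012   i=6: 15005   i=7: 4530
  i=8: 1083   i=9: 6259     …   i=50: 4044
  i=51: 501
Match at i=51, j=36: a = 51·75 + 36 = 3861.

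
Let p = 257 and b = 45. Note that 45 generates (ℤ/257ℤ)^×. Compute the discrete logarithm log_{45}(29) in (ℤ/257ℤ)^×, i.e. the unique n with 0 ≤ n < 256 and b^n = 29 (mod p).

Baby-step giant-step with m = ceil(sqrt(256)) = 16.
Baby table (45^j mod 257 for j=0..15):
  0:1  1:45  2:226  3:147  4:190  5:69  6:21  7:174
  8:120  9:3  10:135  11:164  12:184  13:56  14:207  15:63
Giant step factor: 45^(-16) ≡ 225 (mod 257).
Scan 29·225^i mod 257 for i = 0, 1, …:
  i=0: 29   i=1: 100   i=2: 141   i=3: 114
  i=4: 207
Match at i=4, j=14: n = 4·16 + 14 = 78.

78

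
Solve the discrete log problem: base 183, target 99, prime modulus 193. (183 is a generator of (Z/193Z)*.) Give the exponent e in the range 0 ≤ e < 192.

117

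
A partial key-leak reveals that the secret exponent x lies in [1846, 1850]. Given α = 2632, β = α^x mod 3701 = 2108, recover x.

1848

Compute 2632^1846 mod 3701 = 1237, then multiply by 2632 repeatedly:
  2632^1846=1237  2632^1847=2605  2632^1848=2108
Found 2108 at exponent 1848.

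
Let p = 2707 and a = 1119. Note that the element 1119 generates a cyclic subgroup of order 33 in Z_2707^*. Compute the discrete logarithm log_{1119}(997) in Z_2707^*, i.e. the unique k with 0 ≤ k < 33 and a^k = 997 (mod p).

19

Successive powers of 1119 modulo 2707:
  1119^0=1  1119^1=1119  1119^2=1527  1119^3=596  1119^4=1002  1119^5=540
  1119^6=599  1119^7=1652  1119^8=2414  1119^9=2387  1119^10=1951  1119^11=1327
  1119^12=1477  1119^13=1493  1119^14=448  1119^15=517  1119^16=1932  1119^17=1722
  1119^18=2241  1119^19=997
So 1119^19 ≡ 997 (mod 2707), giving k = 19.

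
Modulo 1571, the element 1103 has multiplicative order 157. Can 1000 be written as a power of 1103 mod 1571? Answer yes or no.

1000 ∈ ⟨1103⟩ iff 1000^157 ≡ 1 (mod 1571), since |⟨1103⟩| = 157.
1000^157 mod 1571 = 950.
Since 950 ≠ 1, 1000 does not lie in the subgroup.

no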